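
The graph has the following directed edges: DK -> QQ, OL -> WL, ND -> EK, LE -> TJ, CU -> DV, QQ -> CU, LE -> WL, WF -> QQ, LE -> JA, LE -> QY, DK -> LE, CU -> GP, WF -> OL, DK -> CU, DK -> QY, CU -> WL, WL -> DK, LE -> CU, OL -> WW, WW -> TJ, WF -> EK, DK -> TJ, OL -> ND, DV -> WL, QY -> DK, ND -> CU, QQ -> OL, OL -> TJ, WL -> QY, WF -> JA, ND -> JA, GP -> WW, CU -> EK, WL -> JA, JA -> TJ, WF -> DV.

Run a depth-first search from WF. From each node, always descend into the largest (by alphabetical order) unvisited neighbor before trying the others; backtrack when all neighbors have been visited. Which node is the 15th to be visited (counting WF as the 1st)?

Visit WF
WF → QQ
QQ → OL
OL → WW
WW → TJ
OL → WL
WL → QY
QY → DK
DK → LE
LE → JA
LE → CU
CU → GP
CU → EK
CU → DV
OL → ND

Visit order: WF, QQ, OL, WW, TJ, WL, QY, DK, LE, JA, CU, GP, EK, DV, ND

ND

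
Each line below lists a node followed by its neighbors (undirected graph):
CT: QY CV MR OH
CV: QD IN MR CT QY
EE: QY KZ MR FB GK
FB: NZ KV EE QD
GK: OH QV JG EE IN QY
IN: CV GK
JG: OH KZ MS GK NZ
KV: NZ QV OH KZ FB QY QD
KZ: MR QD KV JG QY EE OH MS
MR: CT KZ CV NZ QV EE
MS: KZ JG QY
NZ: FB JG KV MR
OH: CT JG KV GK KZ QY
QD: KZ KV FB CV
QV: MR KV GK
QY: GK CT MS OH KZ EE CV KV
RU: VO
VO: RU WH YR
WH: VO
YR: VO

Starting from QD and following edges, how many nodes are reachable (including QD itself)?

BFS from QD visits: QD, KZ, KV, FB, CV, QY, OH, MS, MR, JG, EE, QV, NZ, IN, CT, GK
Reachable nodes: 16 of 20 total.

16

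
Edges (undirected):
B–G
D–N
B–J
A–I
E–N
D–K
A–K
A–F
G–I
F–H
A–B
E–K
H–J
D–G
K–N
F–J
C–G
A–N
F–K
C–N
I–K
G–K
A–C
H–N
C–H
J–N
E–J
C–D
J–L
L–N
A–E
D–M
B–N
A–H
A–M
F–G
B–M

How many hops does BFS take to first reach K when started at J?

2

Level 0: J
Level 1: B, E, F, H, L, N
Level 2: A, C, D, G, K, M
Level 3: I
K first appears at level 2.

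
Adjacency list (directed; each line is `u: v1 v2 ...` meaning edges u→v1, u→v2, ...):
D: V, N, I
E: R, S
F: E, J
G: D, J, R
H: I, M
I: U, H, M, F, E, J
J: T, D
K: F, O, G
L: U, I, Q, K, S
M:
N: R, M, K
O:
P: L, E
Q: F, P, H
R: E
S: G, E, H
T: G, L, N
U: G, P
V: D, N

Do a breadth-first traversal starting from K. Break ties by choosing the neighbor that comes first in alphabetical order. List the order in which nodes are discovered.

Visit K; enqueue F, G, O → queue [F, G, O]
Visit F; enqueue E, J → queue [G, O, E, J]
Visit G; enqueue D, R → queue [O, E, J, D, R]
Visit O → queue [E, J, D, R]
Visit E; enqueue S → queue [J, D, R, S]
Visit J; enqueue T → queue [D, R, S, T]
Visit D; enqueue I, N, V → queue [R, S, T, I, N, V]
Visit R → queue [S, T, I, N, V]
Visit S; enqueue H → queue [T, I, N, V, H]
Visit T; enqueue L → queue [I, N, V, H, L]
Visit I; enqueue M, U → queue [N, V, H, L, M, U]
Visit N → queue [V, H, L, M, U]
Visit V → queue [H, L, M, U]
Visit H → queue [L, M, U]
Visit L; enqueue Q → queue [M, U, Q]
Visit M → queue [U, Q]
Visit U; enqueue P → queue [Q, P]
Visit Q → queue [P]
Visit P → queue []

K, F, G, O, E, J, D, R, S, T, I, N, V, H, L, M, U, Q, P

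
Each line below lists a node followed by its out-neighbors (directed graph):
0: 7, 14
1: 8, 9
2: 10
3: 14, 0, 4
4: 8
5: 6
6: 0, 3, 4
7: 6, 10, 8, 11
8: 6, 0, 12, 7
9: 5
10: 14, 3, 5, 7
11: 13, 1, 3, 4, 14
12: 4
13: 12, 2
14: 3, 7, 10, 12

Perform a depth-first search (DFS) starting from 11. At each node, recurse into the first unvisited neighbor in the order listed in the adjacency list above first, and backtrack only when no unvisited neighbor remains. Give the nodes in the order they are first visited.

11 13 12 4 8 6 0 7 10 14 3 5 2 1 9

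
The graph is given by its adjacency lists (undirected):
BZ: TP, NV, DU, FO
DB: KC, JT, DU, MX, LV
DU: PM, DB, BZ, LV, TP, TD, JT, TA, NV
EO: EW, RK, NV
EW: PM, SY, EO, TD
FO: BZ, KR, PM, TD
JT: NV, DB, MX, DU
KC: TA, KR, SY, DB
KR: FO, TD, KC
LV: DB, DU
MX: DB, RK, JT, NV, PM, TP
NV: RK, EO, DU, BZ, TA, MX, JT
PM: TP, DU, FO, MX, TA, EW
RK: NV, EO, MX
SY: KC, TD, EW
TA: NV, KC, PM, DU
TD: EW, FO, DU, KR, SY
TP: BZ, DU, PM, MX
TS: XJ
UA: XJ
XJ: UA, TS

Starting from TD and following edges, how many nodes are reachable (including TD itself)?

18

BFS from TD visits: TD, DU, EW, FO, KR, SY, BZ, DB, JT, LV, NV, PM, TA, TP, EO, KC, MX, RK
Reachable nodes: 18 of 21 total.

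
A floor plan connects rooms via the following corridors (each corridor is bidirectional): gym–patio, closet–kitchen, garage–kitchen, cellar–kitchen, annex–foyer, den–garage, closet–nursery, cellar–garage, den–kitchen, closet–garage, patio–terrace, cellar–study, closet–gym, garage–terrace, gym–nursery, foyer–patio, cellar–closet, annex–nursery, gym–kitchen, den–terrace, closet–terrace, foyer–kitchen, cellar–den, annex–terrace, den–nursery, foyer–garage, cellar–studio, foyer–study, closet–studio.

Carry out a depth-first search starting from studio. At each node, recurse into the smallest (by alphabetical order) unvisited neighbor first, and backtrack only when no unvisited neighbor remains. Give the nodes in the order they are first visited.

Visit studio
studio → cellar
cellar → closet
closet → garage
garage → den
den → kitchen
kitchen → foyer
foyer → annex
annex → nursery
nursery → gym
gym → patio
patio → terrace
foyer → study

studio, cellar, closet, garage, den, kitchen, foyer, annex, nursery, gym, patio, terrace, study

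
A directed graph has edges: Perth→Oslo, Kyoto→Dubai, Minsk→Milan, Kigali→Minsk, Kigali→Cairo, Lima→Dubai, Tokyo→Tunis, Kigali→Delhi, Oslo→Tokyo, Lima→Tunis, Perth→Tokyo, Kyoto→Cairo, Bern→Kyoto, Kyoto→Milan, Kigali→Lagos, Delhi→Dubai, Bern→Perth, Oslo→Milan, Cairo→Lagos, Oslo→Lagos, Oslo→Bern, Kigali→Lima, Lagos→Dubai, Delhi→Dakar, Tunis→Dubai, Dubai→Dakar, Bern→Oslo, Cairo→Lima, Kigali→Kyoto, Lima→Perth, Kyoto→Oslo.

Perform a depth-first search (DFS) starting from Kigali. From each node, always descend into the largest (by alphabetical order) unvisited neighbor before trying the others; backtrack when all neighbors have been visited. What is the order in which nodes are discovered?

Visit Kigali
Kigali → Minsk
Minsk → Milan
Kigali → Lima
Lima → Tunis
Tunis → Dubai
Dubai → Dakar
Lima → Perth
Perth → Tokyo
Perth → Oslo
Oslo → Lagos
Oslo → Bern
Bern → Kyoto
Kyoto → Cairo
Kigali → Delhi

Kigali → Minsk → Milan → Lima → Tunis → Dubai → Dakar → Perth → Tokyo → Oslo → Lagos → Bern → Kyoto → Cairo → Delhi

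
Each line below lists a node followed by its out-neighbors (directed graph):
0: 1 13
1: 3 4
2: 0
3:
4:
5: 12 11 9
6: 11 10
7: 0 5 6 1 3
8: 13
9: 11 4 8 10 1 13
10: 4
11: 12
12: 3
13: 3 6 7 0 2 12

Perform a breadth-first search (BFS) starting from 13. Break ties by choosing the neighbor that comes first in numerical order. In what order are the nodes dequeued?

13, 0, 2, 3, 6, 7, 12, 1, 10, 11, 5, 4, 9, 8

Visit 13; enqueue 0, 2, 3, 6, 7, 12 → queue [0, 2, 3, 6, 7, 12]
Visit 0; enqueue 1 → queue [2, 3, 6, 7, 12, 1]
Visit 2 → queue [3, 6, 7, 12, 1]
Visit 3 → queue [6, 7, 12, 1]
Visit 6; enqueue 10, 11 → queue [7, 12, 1, 10, 11]
Visit 7; enqueue 5 → queue [12, 1, 10, 11, 5]
Visit 12 → queue [1, 10, 11, 5]
Visit 1; enqueue 4 → queue [10, 11, 5, 4]
Visit 10 → queue [11, 5, 4]
Visit 11 → queue [5, 4]
Visit 5; enqueue 9 → queue [4, 9]
Visit 4 → queue [9]
Visit 9; enqueue 8 → queue [8]
Visit 8 → queue []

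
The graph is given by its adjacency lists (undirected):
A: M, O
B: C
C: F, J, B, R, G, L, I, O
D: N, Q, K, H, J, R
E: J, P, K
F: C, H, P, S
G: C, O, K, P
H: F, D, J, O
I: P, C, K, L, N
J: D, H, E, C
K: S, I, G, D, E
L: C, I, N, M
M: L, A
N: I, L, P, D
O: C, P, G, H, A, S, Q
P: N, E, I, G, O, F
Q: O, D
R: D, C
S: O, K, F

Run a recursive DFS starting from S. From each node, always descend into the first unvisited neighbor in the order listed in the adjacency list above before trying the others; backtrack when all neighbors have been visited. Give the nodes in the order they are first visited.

Visit S
S → O
O → C
C → F
F → H
H → D
D → N
N → I
I → P
P → E
E → J
E → K
K → G
I → L
L → M
M → A
D → Q
D → R
C → B

S, O, C, F, H, D, N, I, P, E, J, K, G, L, M, A, Q, R, B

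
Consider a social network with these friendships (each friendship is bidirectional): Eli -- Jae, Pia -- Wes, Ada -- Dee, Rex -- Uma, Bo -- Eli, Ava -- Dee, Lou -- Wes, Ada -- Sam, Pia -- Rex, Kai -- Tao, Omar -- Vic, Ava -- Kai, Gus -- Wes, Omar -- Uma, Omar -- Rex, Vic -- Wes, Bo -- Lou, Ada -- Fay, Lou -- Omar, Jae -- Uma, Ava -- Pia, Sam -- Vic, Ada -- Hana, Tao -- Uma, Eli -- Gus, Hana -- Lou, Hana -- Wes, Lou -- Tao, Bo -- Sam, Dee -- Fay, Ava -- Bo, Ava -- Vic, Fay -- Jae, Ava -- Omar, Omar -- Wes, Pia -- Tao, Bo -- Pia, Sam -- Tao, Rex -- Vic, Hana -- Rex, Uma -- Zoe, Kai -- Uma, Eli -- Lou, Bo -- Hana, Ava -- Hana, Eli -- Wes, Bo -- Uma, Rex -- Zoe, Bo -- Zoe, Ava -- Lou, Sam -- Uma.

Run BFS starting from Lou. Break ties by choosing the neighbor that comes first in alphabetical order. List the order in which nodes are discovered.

Lou, Ava, Bo, Eli, Hana, Omar, Tao, Wes, Dee, Kai, Pia, Vic, Sam, Uma, Zoe, Gus, Jae, Ada, Rex, Fay

Visit Lou; enqueue Ava, Bo, Eli, Hana, Omar, Tao, Wes → queue [Ava, Bo, Eli, Hana, Omar, Tao, Wes]
Visit Ava; enqueue Dee, Kai, Pia, Vic → queue [Bo, Eli, Hana, Omar, Tao, Wes, Dee, Kai, Pia, Vic]
Visit Bo; enqueue Sam, Uma, Zoe → queue [Eli, Hana, Omar, Tao, Wes, Dee, Kai, Pia, Vic, Sam, Uma, Zoe]
Visit Eli; enqueue Gus, Jae → queue [Hana, Omar, Tao, Wes, Dee, Kai, Pia, Vic, Sam, Uma, Zoe, Gus, Jae]
Visit Hana; enqueue Ada, Rex → queue [Omar, Tao, Wes, Dee, Kai, Pia, Vic, Sam, Uma, Zoe, Gus, Jae, Ada, Rex]
Visit Omar → queue [Tao, Wes, Dee, Kai, Pia, Vic, Sam, Uma, Zoe, Gus, Jae, Ada, Rex]
Visit Tao → queue [Wes, Dee, Kai, Pia, Vic, Sam, Uma, Zoe, Gus, Jae, Ada, Rex]
Visit Wes → queue [Dee, Kai, Pia, Vic, Sam, Uma, Zoe, Gus, Jae, Ada, Rex]
Visit Dee; enqueue Fay → queue [Kai, Pia, Vic, Sam, Uma, Zoe, Gus, Jae, Ada, Rex, Fay]
Visit Kai → queue [Pia, Vic, Sam, Uma, Zoe, Gus, Jae, Ada, Rex, Fay]
Visit Pia → queue [Vic, Sam, Uma, Zoe, Gus, Jae, Ada, Rex, Fay]
Visit Vic → queue [Sam, Uma, Zoe, Gus, Jae, Ada, Rex, Fay]
Visit Sam → queue [Uma, Zoe, Gus, Jae, Ada, Rex, Fay]
Visit Uma → queue [Zoe, Gus, Jae, Ada, Rex, Fay]
Visit Zoe → queue [Gus, Jae, Ada, Rex, Fay]
Visit Gus → queue [Jae, Ada, Rex, Fay]
Visit Jae → queue [Ada, Rex, Fay]
Visit Ada → queue [Rex, Fay]
Visit Rex → queue [Fay]
Visit Fay → queue []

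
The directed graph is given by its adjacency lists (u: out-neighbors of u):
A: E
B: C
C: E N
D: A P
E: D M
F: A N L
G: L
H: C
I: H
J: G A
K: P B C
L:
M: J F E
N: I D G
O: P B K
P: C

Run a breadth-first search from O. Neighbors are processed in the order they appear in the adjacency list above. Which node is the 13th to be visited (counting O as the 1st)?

Visit O; enqueue P, B, K → queue [P, B, K]
Visit P; enqueue C → queue [B, K, C]
Visit B → queue [K, C]
Visit K → queue [C]
Visit C; enqueue E, N → queue [E, N]
Visit E; enqueue D, M → queue [N, D, M]
Visit N; enqueue I, G → queue [D, M, I, G]
Visit D; enqueue A → queue [M, I, G, A]
Visit M; enqueue J, F → queue [I, G, A, J, F]
Visit I; enqueue H → queue [G, A, J, F, H]
Visit G; enqueue L → queue [A, J, F, H, L]
Visit A → queue [J, F, H, L]
Visit J → queue [F, H, L]
Visit F → queue [H, L]
Visit H → queue [L]
Visit L → queue []

Visit order: O, P, B, K, C, E, N, D, M, I, G, A, J, F, H, L

J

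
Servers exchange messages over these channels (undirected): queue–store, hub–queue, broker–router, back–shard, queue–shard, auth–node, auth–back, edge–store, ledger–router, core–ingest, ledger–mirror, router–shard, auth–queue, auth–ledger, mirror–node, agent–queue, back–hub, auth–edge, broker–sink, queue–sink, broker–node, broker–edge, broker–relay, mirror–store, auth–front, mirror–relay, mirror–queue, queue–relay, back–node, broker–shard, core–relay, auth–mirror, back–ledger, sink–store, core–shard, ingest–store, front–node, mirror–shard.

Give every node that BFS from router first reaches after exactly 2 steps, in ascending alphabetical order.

auth, back, core, edge, mirror, node, queue, relay, sink

Level 0: router
Level 1: broker, ledger, shard
Level 2: auth, back, core, edge, mirror, node, queue, relay, sink
Level 3: agent, front, hub, ingest, store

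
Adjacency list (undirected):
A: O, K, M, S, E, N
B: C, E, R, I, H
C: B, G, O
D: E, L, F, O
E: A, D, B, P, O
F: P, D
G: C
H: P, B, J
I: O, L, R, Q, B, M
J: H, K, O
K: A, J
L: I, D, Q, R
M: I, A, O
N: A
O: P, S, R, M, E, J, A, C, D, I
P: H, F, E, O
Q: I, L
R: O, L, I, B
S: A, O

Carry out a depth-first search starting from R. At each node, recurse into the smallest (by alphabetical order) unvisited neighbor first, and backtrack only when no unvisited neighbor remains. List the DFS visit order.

R -> B -> C -> G -> O -> A -> E -> D -> F -> P -> H -> J -> K -> L -> I -> M -> Q -> N -> S

Visit R
R → B
B → C
C → G
C → O
O → A
A → E
E → D
D → F
F → P
P → H
H → J
J → K
D → L
L → I
I → M
I → Q
A → N
A → S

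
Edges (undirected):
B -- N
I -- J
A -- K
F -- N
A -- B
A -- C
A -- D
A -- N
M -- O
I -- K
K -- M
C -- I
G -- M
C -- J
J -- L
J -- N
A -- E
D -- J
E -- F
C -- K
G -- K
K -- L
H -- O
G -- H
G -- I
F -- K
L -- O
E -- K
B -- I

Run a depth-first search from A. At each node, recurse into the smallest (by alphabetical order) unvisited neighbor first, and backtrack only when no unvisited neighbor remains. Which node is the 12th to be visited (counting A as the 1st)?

Visit A
A → B
B → I
I → C
C → J
J → D
J → L
L → K
K → E
E → F
F → N
K → G
G → H
H → O
O → M

Visit order: A, B, I, C, J, D, L, K, E, F, N, G, H, O, M

G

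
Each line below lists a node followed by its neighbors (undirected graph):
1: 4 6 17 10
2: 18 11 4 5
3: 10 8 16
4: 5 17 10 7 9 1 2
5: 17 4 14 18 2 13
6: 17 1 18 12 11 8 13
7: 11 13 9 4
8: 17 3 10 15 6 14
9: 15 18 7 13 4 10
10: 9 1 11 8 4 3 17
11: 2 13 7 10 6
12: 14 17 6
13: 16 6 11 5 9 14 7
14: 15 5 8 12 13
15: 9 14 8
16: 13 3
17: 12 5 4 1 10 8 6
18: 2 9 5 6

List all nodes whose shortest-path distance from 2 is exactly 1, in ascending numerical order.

Level 0: 2
Level 1: 4, 5, 11, 18
Level 2: 1, 6, 7, 9, 10, 13, 14, 17
Level 3: 3, 8, 12, 15, 16

4, 5, 11, 18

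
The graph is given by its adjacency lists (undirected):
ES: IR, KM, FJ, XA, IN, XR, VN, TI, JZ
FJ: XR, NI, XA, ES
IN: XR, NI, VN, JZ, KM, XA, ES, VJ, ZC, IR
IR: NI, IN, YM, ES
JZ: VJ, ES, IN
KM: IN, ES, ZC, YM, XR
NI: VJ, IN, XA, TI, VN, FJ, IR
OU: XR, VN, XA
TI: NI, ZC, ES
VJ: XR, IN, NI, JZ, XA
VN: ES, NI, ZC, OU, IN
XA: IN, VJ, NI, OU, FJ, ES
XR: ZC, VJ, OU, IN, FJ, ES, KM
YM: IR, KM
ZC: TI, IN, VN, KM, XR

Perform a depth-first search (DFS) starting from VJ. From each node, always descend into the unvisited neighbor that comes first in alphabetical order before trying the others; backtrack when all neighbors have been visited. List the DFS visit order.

Visit VJ
VJ → IN
IN → ES
ES → FJ
FJ → NI
NI → IR
IR → YM
YM → KM
KM → XR
XR → OU
OU → VN
VN → ZC
ZC → TI
OU → XA
ES → JZ

VJ -> IN -> ES -> FJ -> NI -> IR -> YM -> KM -> XR -> OU -> VN -> ZC -> TI -> XA -> JZ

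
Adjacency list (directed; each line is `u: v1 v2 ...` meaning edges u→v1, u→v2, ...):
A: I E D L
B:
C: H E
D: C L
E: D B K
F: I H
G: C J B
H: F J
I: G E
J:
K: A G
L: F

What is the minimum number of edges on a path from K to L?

Level 0: K
Level 1: A, G
Level 2: B, C, D, E, I, J, L
Level 3: F, H
L first appears at level 2.

2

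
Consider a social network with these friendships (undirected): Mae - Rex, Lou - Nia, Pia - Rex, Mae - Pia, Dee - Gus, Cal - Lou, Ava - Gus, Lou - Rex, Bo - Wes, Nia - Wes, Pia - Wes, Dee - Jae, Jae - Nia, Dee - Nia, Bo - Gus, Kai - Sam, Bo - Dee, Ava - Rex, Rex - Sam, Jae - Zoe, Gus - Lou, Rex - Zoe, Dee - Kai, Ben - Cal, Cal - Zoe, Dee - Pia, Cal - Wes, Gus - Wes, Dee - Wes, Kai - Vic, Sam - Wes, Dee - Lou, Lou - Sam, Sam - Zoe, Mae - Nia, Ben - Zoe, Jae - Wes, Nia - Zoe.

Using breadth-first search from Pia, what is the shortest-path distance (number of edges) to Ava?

Level 0: Pia
Level 1: Dee, Mae, Rex, Wes
Level 2: Ava, Bo, Cal, Gus, Jae, Kai, Lou, Nia, Sam, Zoe
Level 3: Ben, Vic
Ava first appears at level 2.

2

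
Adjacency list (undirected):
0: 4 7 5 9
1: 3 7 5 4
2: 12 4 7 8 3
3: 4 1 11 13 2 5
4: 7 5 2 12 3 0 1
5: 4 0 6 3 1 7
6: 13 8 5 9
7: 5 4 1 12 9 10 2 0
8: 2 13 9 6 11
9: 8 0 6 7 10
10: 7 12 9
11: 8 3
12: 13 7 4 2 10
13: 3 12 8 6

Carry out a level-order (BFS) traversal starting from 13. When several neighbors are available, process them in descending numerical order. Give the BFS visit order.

13 -> 12 -> 8 -> 6 -> 3 -> 10 -> 7 -> 4 -> 2 -> 11 -> 9 -> 5 -> 1 -> 0

Visit 13; enqueue 12, 8, 6, 3 → queue [12, 8, 6, 3]
Visit 12; enqueue 10, 7, 4, 2 → queue [8, 6, 3, 10, 7, 4, 2]
Visit 8; enqueue 11, 9 → queue [6, 3, 10, 7, 4, 2, 11, 9]
Visit 6; enqueue 5 → queue [3, 10, 7, 4, 2, 11, 9, 5]
Visit 3; enqueue 1 → queue [10, 7, 4, 2, 11, 9, 5, 1]
Visit 10 → queue [7, 4, 2, 11, 9, 5, 1]
Visit 7; enqueue 0 → queue [4, 2, 11, 9, 5, 1, 0]
Visit 4 → queue [2, 11, 9, 5, 1, 0]
Visit 2 → queue [11, 9, 5, 1, 0]
Visit 11 → queue [9, 5, 1, 0]
Visit 9 → queue [5, 1, 0]
Visit 5 → queue [1, 0]
Visit 1 → queue [0]
Visit 0 → queue []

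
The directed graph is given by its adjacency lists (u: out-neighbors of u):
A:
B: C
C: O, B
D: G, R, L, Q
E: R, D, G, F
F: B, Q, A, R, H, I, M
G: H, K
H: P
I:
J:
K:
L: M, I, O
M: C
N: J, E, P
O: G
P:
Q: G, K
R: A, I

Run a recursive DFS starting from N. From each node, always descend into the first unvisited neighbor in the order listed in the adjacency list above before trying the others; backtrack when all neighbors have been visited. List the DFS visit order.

N, J, E, R, A, I, D, G, H, P, K, L, M, C, O, B, Q, F

Visit N
N → J
N → E
E → R
R → A
R → I
E → D
D → G
G → H
H → P
G → K
D → L
L → M
M → C
C → O
C → B
D → Q
E → F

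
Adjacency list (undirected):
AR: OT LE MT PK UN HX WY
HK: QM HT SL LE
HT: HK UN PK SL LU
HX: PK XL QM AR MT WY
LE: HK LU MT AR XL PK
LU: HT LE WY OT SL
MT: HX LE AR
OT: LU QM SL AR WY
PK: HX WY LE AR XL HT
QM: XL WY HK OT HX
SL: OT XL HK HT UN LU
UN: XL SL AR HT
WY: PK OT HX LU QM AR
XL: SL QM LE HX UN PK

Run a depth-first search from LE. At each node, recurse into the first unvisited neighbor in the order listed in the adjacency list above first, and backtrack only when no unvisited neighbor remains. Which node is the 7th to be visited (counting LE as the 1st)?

LU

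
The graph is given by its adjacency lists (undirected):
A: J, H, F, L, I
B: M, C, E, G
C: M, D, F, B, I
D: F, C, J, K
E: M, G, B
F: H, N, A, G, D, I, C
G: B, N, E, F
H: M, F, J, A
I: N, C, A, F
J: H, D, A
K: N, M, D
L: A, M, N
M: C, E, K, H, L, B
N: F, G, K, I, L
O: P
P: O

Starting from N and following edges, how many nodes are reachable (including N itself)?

BFS from N visits: N, F, G, K, I, L, H, A, D, C, B, E, M, J
Reachable nodes: 14 of 16 total.

14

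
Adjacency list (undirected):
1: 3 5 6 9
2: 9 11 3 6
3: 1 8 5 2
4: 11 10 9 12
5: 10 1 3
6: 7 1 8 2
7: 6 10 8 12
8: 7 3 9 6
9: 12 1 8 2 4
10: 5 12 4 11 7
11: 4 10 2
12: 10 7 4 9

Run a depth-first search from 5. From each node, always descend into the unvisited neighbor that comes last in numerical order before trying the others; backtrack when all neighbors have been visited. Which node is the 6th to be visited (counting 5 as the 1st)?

Visit 5
5 → 10
10 → 12
12 → 9
9 → 8
8 → 7
7 → 6
6 → 2
2 → 11
11 → 4
2 → 3
3 → 1

Visit order: 5, 10, 12, 9, 8, 7, 6, 2, 11, 4, 3, 1

7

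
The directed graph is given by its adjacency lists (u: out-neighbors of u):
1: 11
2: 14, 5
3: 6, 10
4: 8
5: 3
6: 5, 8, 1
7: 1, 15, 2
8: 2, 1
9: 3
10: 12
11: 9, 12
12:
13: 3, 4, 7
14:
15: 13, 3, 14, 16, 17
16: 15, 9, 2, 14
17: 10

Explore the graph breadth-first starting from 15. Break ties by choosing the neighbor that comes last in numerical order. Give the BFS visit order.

Visit 15; enqueue 17, 16, 14, 13, 3 → queue [17, 16, 14, 13, 3]
Visit 17; enqueue 10 → queue [16, 14, 13, 3, 10]
Visit 16; enqueue 9, 2 → queue [14, 13, 3, 10, 9, 2]
Visit 14 → queue [13, 3, 10, 9, 2]
Visit 13; enqueue 7, 4 → queue [3, 10, 9, 2, 7, 4]
Visit 3; enqueue 6 → queue [10, 9, 2, 7, 4, 6]
Visit 10; enqueue 12 → queue [9, 2, 7, 4, 6, 12]
Visit 9 → queue [2, 7, 4, 6, 12]
Visit 2; enqueue 5 → queue [7, 4, 6, 12, 5]
Visit 7; enqueue 1 → queue [4, 6, 12, 5, 1]
Visit 4; enqueue 8 → queue [6, 12, 5, 1, 8]
Visit 6 → queue [12, 5, 1, 8]
Visit 12 → queue [5, 1, 8]
Visit 5 → queue [1, 8]
Visit 1; enqueue 11 → queue [8, 11]
Visit 8 → queue [11]
Visit 11 → queue []

15 -> 17 -> 16 -> 14 -> 13 -> 3 -> 10 -> 9 -> 2 -> 7 -> 4 -> 6 -> 12 -> 5 -> 1 -> 8 -> 11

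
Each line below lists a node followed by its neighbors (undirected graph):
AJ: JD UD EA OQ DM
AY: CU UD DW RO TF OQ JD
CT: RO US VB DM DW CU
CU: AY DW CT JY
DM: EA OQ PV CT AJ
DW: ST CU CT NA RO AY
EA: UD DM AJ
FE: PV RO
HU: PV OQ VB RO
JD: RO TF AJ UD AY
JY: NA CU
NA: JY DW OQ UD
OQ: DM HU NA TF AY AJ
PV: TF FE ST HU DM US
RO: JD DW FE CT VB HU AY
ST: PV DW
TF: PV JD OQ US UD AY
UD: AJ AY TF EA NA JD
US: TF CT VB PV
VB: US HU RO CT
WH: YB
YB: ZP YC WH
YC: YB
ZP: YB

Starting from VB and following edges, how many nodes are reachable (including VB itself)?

20

BFS from VB visits: VB, CT, HU, RO, US, CU, DM, DW, OQ, PV, AY, FE, JD, TF, JY, AJ, EA, NA, ST, UD
Reachable nodes: 20 of 24 total.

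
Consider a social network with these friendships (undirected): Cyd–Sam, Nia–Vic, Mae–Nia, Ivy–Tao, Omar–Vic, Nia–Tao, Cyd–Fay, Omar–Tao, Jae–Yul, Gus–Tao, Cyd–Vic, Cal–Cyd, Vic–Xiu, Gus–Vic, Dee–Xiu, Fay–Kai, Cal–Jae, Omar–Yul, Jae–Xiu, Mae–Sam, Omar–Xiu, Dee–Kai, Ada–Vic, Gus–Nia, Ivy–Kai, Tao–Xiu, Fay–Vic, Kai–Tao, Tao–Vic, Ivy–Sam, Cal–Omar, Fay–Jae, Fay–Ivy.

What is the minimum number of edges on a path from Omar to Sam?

Level 0: Omar
Level 1: Cal, Tao, Vic, Xiu, Yul
Level 2: Ada, Cyd, Dee, Fay, Gus, Ivy, Jae, Kai, Nia
Level 3: Mae, Sam
Sam first appears at level 3.

3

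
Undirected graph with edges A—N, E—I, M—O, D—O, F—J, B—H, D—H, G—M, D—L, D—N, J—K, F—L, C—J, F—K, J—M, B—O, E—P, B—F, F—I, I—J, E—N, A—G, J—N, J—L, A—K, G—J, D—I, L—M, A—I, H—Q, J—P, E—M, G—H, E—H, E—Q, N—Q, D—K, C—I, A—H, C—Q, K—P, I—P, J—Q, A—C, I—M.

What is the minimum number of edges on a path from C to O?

3

Level 0: C
Level 1: A, I, J, Q
Level 2: D, E, F, G, H, K, L, M, N, P
Level 3: B, O
O first appears at level 3.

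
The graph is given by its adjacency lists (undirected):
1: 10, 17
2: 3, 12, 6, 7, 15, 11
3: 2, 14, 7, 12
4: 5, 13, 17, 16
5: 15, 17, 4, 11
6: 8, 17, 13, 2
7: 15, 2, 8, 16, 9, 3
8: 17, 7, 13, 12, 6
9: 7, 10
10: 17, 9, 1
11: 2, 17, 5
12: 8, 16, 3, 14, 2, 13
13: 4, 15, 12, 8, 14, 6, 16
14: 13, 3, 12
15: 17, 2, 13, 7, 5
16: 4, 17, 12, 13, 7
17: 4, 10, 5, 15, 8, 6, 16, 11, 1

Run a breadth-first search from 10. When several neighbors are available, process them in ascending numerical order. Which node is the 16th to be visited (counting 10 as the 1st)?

12

Visit 10; enqueue 1, 9, 17 → queue [1, 9, 17]
Visit 1 → queue [9, 17]
Visit 9; enqueue 7 → queue [17, 7]
Visit 17; enqueue 4, 5, 6, 8, 11, 15, 16 → queue [7, 4, 5, 6, 8, 11, 15, 16]
Visit 7; enqueue 2, 3 → queue [4, 5, 6, 8, 11, 15, 16, 2, 3]
Visit 4; enqueue 13 → queue [5, 6, 8, 11, 15, 16, 2, 3, 13]
Visit 5 → queue [6, 8, 11, 15, 16, 2, 3, 13]
Visit 6 → queue [8, 11, 15, 16, 2, 3, 13]
Visit 8; enqueue 12 → queue [11, 15, 16, 2, 3, 13, 12]
Visit 11 → queue [15, 16, 2, 3, 13, 12]
Visit 15 → queue [16, 2, 3, 13, 12]
Visit 16 → queue [2, 3, 13, 12]
Visit 2 → queue [3, 13, 12]
Visit 3; enqueue 14 → queue [13, 12, 14]
Visit 13 → queue [12, 14]
Visit 12 → queue [14]
Visit 14 → queue []

Visit order: 10, 1, 9, 17, 7, 4, 5, 6, 8, 11, 15, 16, 2, 3, 13, 12, 14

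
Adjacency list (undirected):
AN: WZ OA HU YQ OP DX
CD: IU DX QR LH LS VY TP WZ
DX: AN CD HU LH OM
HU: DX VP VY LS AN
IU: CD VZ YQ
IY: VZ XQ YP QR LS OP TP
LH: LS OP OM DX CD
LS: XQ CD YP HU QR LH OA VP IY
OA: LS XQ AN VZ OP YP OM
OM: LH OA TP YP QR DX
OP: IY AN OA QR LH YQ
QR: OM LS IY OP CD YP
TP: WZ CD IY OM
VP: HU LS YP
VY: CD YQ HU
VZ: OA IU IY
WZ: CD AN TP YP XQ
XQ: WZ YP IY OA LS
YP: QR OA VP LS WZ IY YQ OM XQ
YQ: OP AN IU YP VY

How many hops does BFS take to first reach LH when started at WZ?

Level 0: WZ
Level 1: AN, CD, TP, XQ, YP
Level 2: DX, HU, IU, IY, LH, LS, OA, OM, OP, QR, VP, VY, YQ
Level 3: VZ
LH first appears at level 2.

2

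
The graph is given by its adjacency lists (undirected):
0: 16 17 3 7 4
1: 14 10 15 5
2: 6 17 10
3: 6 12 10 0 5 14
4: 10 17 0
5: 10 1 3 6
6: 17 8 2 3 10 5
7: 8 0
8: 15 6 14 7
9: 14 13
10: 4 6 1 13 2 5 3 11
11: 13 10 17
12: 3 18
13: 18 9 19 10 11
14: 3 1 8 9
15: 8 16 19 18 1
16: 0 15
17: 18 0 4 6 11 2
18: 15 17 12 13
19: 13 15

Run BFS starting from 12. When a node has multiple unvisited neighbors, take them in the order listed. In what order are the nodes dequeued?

12, 3, 18, 6, 10, 0, 5, 14, 15, 17, 13, 8, 2, 4, 1, 11, 16, 7, 9, 19

Visit 12; enqueue 3, 18 → queue [3, 18]
Visit 3; enqueue 6, 10, 0, 5, 14 → queue [18, 6, 10, 0, 5, 14]
Visit 18; enqueue 15, 17, 13 → queue [6, 10, 0, 5, 14, 15, 17, 13]
Visit 6; enqueue 8, 2 → queue [10, 0, 5, 14, 15, 17, 13, 8, 2]
Visit 10; enqueue 4, 1, 11 → queue [0, 5, 14, 15, 17, 13, 8, 2, 4, 1, 11]
Visit 0; enqueue 16, 7 → queue [5, 14, 15, 17, 13, 8, 2, 4, 1, 11, 16, 7]
Visit 5 → queue [14, 15, 17, 13, 8, 2, 4, 1, 11, 16, 7]
Visit 14; enqueue 9 → queue [15, 17, 13, 8, 2, 4, 1, 11, 16, 7, 9]
Visit 15; enqueue 19 → queue [17, 13, 8, 2, 4, 1, 11, 16, 7, 9, 19]
Visit 17 → queue [13, 8, 2, 4, 1, 11, 16, 7, 9, 19]
Visit 13 → queue [8, 2, 4, 1, 11, 16, 7, 9, 19]
Visit 8 → queue [2, 4, 1, 11, 16, 7, 9, 19]
Visit 2 → queue [4, 1, 11, 16, 7, 9, 19]
Visit 4 → queue [1, 11, 16, 7, 9, 19]
Visit 1 → queue [11, 16, 7, 9, 19]
Visit 11 → queue [16, 7, 9, 19]
Visit 16 → queue [7, 9, 19]
Visit 7 → queue [9, 19]
Visit 9 → queue [19]
Visit 19 → queue []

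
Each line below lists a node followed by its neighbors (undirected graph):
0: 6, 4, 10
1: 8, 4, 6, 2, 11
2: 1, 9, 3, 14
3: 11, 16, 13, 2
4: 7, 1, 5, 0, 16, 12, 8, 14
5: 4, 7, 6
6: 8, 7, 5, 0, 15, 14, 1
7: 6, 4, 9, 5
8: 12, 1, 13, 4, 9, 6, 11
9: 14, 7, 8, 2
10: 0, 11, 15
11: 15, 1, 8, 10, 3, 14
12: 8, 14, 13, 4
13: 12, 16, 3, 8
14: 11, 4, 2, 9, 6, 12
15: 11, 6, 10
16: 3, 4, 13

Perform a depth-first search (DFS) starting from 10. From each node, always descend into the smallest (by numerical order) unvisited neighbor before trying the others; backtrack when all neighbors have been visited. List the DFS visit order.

10 0 4 1 2 3 11 8 6 5 7 9 14 12 13 16 15

Visit 10
10 → 0
0 → 4
4 → 1
1 → 2
2 → 3
3 → 11
11 → 8
8 → 6
6 → 5
5 → 7
7 → 9
9 → 14
14 → 12
12 → 13
13 → 16
6 → 15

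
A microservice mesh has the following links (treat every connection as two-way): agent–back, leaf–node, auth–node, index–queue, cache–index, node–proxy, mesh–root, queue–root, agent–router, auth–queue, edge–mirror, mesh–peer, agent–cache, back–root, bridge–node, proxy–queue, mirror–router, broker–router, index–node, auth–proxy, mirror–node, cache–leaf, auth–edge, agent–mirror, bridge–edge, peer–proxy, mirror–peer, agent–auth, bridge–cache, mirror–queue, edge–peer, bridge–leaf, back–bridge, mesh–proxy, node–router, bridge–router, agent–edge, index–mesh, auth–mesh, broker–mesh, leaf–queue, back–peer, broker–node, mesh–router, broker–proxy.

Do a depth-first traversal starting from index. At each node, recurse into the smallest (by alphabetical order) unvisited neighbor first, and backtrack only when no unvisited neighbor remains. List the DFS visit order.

index, cache, agent, auth, edge, bridge, back, peer, mesh, broker, node, leaf, queue, mirror, router, proxy, root

Visit index
index → cache
cache → agent
agent → auth
auth → edge
edge → bridge
bridge → back
back → peer
peer → mesh
mesh → broker
broker → node
node → leaf
leaf → queue
queue → mirror
mirror → router
queue → proxy
queue → root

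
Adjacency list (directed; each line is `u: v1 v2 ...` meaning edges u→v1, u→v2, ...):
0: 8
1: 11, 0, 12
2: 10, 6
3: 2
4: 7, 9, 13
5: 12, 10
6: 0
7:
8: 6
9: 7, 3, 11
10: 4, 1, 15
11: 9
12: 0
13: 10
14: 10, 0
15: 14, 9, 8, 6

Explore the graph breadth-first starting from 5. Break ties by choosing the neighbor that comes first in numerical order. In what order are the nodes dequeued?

Visit 5; enqueue 10, 12 → queue [10, 12]
Visit 10; enqueue 1, 4, 15 → queue [12, 1, 4, 15]
Visit 12; enqueue 0 → queue [1, 4, 15, 0]
Visit 1; enqueue 11 → queue [4, 15, 0, 11]
Visit 4; enqueue 7, 9, 13 → queue [15, 0, 11, 7, 9, 13]
Visit 15; enqueue 6, 8, 14 → queue [0, 11, 7, 9, 13, 6, 8, 14]
Visit 0 → queue [11, 7, 9, 13, 6, 8, 14]
Visit 11 → queue [7, 9, 13, 6, 8, 14]
Visit 7 → queue [9, 13, 6, 8, 14]
Visit 9; enqueue 3 → queue [13, 6, 8, 14, 3]
Visit 13 → queue [6, 8, 14, 3]
Visit 6 → queue [8, 14, 3]
Visit 8 → queue [14, 3]
Visit 14 → queue [3]
Visit 3; enqueue 2 → queue [2]
Visit 2 → queue []

5 -> 10 -> 12 -> 1 -> 4 -> 15 -> 0 -> 11 -> 7 -> 9 -> 13 -> 6 -> 8 -> 14 -> 3 -> 2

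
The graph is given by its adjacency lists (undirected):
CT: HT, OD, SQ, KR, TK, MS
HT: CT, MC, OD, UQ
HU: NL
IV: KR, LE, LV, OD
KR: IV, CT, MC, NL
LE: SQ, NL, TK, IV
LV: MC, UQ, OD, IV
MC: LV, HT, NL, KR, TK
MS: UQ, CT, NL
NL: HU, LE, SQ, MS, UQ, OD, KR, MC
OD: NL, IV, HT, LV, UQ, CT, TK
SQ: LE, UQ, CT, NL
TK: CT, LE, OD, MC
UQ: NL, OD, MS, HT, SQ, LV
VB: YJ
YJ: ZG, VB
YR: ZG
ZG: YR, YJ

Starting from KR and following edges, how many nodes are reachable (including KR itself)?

BFS from KR visits: KR, IV, CT, MC, NL, LE, LV, OD, HT, SQ, TK, MS, HU, UQ
Reachable nodes: 14 of 18 total.

14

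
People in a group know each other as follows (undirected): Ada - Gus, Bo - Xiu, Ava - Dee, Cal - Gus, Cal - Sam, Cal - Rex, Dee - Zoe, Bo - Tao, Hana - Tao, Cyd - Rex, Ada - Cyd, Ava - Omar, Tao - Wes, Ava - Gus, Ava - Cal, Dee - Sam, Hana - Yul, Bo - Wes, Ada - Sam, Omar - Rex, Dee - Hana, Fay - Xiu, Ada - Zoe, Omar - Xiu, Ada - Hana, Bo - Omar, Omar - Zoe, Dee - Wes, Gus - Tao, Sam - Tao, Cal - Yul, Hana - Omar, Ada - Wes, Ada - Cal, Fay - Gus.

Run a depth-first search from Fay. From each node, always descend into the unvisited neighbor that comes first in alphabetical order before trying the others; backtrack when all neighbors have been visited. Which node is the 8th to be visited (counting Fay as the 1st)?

Visit Fay
Fay → Gus
Gus → Ada
Ada → Cal
Cal → Ava
Ava → Dee
Dee → Hana
Hana → Omar
Omar → Bo
Bo → Tao
Tao → Sam
Tao → Wes
Bo → Xiu
Omar → Rex
Rex → Cyd
Omar → Zoe
Hana → Yul

Visit order: Fay, Gus, Ada, Cal, Ava, Dee, Hana, Omar, Bo, Tao, Sam, Wes, Xiu, Rex, Cyd, Zoe, Yul

Omar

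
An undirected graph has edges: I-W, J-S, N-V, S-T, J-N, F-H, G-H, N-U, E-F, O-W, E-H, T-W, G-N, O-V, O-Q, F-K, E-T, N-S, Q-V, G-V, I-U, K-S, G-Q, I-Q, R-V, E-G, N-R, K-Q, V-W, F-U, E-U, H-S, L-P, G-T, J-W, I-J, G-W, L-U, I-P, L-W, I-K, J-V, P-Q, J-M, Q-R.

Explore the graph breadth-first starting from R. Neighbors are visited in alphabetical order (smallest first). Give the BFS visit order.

Visit R; enqueue N, Q, V → queue [N, Q, V]
Visit N; enqueue G, J, S, U → queue [Q, V, G, J, S, U]
Visit Q; enqueue I, K, O, P → queue [V, G, J, S, U, I, K, O, P]
Visit V; enqueue W → queue [G, J, S, U, I, K, O, P, W]
Visit G; enqueue E, H, T → queue [J, S, U, I, K, O, P, W, E, H, T]
Visit J; enqueue M → queue [S, U, I, K, O, P, W, E, H, T, M]
Visit S → queue [U, I, K, O, P, W, E, H, T, M]
Visit U; enqueue F, L → queue [I, K, O, P, W, E, H, T, M, F, L]
Visit I → queue [K, O, P, W, E, H, T, M, F, L]
Visit K → queue [O, P, W, E, H, T, M, F, L]
Visit O → queue [P, W, E, H, T, M, F, L]
Visit P → queue [W, E, H, T, M, F, L]
Visit W → queue [E, H, T, M, F, L]
Visit E → queue [H, T, M, F, L]
Visit H → queue [T, M, F, L]
Visit T → queue [M, F, L]
Visit M → queue [F, L]
Visit F → queue [L]
Visit L → queue []

R -> N -> Q -> V -> G -> J -> S -> U -> I -> K -> O -> P -> W -> E -> H -> T -> M -> F -> L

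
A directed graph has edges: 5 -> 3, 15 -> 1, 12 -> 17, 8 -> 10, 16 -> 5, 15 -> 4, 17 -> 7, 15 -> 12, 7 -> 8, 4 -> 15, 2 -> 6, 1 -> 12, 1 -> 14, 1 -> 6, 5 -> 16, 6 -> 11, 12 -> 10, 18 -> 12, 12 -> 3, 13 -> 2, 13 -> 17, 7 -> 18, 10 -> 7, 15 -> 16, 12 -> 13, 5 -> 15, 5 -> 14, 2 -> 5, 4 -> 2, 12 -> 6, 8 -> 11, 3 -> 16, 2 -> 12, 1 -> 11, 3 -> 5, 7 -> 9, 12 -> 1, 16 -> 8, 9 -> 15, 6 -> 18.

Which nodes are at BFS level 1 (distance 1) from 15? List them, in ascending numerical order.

Level 0: 15
Level 1: 1, 4, 12, 16
Level 2: 2, 3, 5, 6, 8, 10, 11, 13, 14, 17
Level 3: 7, 18
Level 4: 9

1, 4, 12, 16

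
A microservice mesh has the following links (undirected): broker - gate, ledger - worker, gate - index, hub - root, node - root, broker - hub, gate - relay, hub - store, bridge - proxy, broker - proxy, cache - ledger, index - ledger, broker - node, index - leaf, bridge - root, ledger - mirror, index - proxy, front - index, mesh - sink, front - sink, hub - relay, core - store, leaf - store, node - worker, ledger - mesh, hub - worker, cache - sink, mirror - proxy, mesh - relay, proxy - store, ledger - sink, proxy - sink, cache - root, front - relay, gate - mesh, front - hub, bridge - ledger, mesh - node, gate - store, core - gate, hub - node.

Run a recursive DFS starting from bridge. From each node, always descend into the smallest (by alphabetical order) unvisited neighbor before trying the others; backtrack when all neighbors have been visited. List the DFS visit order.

Visit bridge
bridge → ledger
ledger → cache
cache → root
root → hub
hub → broker
broker → gate
gate → core
core → store
store → leaf
leaf → index
index → front
front → relay
relay → mesh
mesh → node
node → worker
mesh → sink
sink → proxy
proxy → mirror

bridge -> ledger -> cache -> root -> hub -> broker -> gate -> core -> store -> leaf -> index -> front -> relay -> mesh -> node -> worker -> sink -> proxy -> mirror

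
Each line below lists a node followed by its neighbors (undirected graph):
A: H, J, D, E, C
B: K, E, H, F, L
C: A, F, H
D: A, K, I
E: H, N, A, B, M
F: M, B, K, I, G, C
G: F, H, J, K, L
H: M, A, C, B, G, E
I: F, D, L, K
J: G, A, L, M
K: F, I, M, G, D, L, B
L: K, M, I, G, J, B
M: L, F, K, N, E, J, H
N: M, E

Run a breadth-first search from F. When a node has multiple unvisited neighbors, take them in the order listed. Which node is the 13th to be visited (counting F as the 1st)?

Visit F; enqueue M, B, K, I, G, C → queue [M, B, K, I, G, C]
Visit M; enqueue L, N, E, J, H → queue [B, K, I, G, C, L, N, E, J, H]
Visit B → queue [K, I, G, C, L, N, E, J, H]
Visit K; enqueue D → queue [I, G, C, L, N, E, J, H, D]
Visit I → queue [G, C, L, N, E, J, H, D]
Visit G → queue [C, L, N, E, J, H, D]
Visit C; enqueue A → queue [L, N, E, J, H, D, A]
Visit L → queue [N, E, J, H, D, A]
Visit N → queue [E, J, H, D, A]
Visit E → queue [J, H, D, A]
Visit J → queue [H, D, A]
Visit H → queue [D, A]
Visit D → queue [A]
Visit A → queue []

Visit order: F, M, B, K, I, G, C, L, N, E, J, H, D, A

D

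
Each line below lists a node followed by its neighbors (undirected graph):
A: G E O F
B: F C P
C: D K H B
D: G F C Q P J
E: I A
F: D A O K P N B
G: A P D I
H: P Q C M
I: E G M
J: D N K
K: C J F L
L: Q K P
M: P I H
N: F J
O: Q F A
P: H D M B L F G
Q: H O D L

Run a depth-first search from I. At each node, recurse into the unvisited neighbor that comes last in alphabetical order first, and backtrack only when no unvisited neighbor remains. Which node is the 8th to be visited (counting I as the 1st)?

N

Visit I
I → M
M → P
P → L
L → Q
Q → O
O → F
F → N
N → J
J → K
K → C
C → H
C → D
D → G
G → A
A → E
C → B

Visit order: I, M, P, L, Q, O, F, N, J, K, C, H, D, G, A, E, B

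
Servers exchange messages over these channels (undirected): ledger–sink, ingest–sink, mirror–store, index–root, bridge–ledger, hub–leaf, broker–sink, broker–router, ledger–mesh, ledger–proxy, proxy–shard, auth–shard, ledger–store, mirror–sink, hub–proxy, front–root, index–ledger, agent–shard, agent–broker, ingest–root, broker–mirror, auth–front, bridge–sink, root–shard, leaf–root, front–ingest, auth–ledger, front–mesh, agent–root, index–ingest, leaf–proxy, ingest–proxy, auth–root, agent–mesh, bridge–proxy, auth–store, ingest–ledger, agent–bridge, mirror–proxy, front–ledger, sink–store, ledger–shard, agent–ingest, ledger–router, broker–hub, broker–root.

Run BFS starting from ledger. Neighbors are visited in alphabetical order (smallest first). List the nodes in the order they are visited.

Visit ledger; enqueue auth, bridge, front, index, ingest, mesh, proxy, router, shard, sink, store → queue [auth, bridge, front, index, ingest, mesh, proxy, router, shard, sink, store]
Visit auth; enqueue root → queue [bridge, front, index, ingest, mesh, proxy, router, shard, sink, store, root]
Visit bridge; enqueue agent → queue [front, index, ingest, mesh, proxy, router, shard, sink, store, root, agent]
Visit front → queue [index, ingest, mesh, proxy, router, shard, sink, store, root, agent]
Visit index → queue [ingest, mesh, proxy, router, shard, sink, store, root, agent]
Visit ingest → queue [mesh, proxy, router, shard, sink, store, root, agent]
Visit mesh → queue [proxy, router, shard, sink, store, root, agent]
Visit proxy; enqueue hub, leaf, mirror → queue [router, shard, sink, store, root, agent, hub, leaf, mirror]
Visit router; enqueue broker → queue [shard, sink, store, root, agent, hub, leaf, mirror, broker]
Visit shard → queue [sink, store, root, agent, hub, leaf, mirror, broker]
Visit sink → queue [store, root, agent, hub, leaf, mirror, broker]
Visit store → queue [root, agent, hub, leaf, mirror, broker]
Visit root → queue [agent, hub, leaf, mirror, broker]
Visit agent → queue [hub, leaf, mirror, broker]
Visit hub → queue [leaf, mirror, broker]
Visit leaf → queue [mirror, broker]
Visit mirror → queue [broker]
Visit broker → queue []

ledger, auth, bridge, front, index, ingest, mesh, proxy, router, shard, sink, store, root, agent, hub, leaf, mirror, broker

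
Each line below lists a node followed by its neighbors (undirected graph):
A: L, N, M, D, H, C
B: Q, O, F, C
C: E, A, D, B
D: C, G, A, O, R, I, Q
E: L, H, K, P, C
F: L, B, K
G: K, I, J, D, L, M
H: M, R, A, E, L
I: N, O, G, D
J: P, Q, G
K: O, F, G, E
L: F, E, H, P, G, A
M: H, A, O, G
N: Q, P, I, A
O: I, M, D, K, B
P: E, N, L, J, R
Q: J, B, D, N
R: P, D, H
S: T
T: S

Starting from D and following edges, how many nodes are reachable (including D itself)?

18

BFS from D visits: D, R, Q, O, I, G, C, A, P, H, N, J, B, M, K, L, E, F
Reachable nodes: 18 of 20 total.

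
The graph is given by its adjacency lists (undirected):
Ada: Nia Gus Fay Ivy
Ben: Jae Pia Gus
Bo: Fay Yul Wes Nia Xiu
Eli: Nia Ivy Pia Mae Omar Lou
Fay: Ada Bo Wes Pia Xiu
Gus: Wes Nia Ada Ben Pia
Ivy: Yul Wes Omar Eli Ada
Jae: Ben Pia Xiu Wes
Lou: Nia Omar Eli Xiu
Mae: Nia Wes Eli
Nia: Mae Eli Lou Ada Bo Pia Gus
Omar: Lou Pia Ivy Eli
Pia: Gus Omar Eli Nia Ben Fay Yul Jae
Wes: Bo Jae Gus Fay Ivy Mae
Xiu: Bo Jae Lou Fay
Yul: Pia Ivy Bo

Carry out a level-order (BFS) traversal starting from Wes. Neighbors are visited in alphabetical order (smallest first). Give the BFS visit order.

Wes -> Bo -> Fay -> Gus -> Ivy -> Jae -> Mae -> Nia -> Xiu -> Yul -> Ada -> Pia -> Ben -> Eli -> Omar -> Lou

Visit Wes; enqueue Bo, Fay, Gus, Ivy, Jae, Mae → queue [Bo, Fay, Gus, Ivy, Jae, Mae]
Visit Bo; enqueue Nia, Xiu, Yul → queue [Fay, Gus, Ivy, Jae, Mae, Nia, Xiu, Yul]
Visit Fay; enqueue Ada, Pia → queue [Gus, Ivy, Jae, Mae, Nia, Xiu, Yul, Ada, Pia]
Visit Gus; enqueue Ben → queue [Ivy, Jae, Mae, Nia, Xiu, Yul, Ada, Pia, Ben]
Visit Ivy; enqueue Eli, Omar → queue [Jae, Mae, Nia, Xiu, Yul, Ada, Pia, Ben, Eli, Omar]
Visit Jae → queue [Mae, Nia, Xiu, Yul, Ada, Pia, Ben, Eli, Omar]
Visit Mae → queue [Nia, Xiu, Yul, Ada, Pia, Ben, Eli, Omar]
Visit Nia; enqueue Lou → queue [Xiu, Yul, Ada, Pia, Ben, Eli, Omar, Lou]
Visit Xiu → queue [Yul, Ada, Pia, Ben, Eli, Omar, Lou]
Visit Yul → queue [Ada, Pia, Ben, Eli, Omar, Lou]
Visit Ada → queue [Pia, Ben, Eli, Omar, Lou]
Visit Pia → queue [Ben, Eli, Omar, Lou]
Visit Ben → queue [Eli, Omar, Lou]
Visit Eli → queue [Omar, Lou]
Visit Omar → queue [Lou]
Visit Lou → queue []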